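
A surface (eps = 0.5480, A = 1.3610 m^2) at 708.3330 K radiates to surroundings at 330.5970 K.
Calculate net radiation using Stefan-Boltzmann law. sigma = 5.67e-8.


T^4 = 2.5174e+11
Tsurr^4 = 1.1945e+10
Q = 0.5480 * 5.67e-8 * 1.3610 * 2.3979e+11 = 10140.4902 W

10140.4902 W


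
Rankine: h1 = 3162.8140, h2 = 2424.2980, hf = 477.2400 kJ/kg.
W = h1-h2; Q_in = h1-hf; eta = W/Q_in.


W = 738.5160 kJ/kg
Q_in = 2685.5740 kJ/kg
eta = 0.2750 = 27.4994%

eta = 27.4994%


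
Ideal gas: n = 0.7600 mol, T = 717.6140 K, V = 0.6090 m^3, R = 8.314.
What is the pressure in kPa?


P = nRT/V = 0.7600 * 8.314 * 717.6140 / 0.6090
= 4534.3445 / 0.6090 = 7445.5575 Pa = 7.4456 kPa

7.4456 kPa


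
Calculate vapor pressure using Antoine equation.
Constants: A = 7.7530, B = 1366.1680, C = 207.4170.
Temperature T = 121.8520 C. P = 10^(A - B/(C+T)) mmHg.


C+T = 329.2690
B/(C+T) = 4.1491
log10(P) = 7.7530 - 4.1491 = 3.6039
P = 10^3.6039 = 4017.0395 mmHg

4017.0395 mmHg


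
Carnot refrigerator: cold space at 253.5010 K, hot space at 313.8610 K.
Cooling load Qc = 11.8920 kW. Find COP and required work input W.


COP = 253.5010 / 60.3600 = 4.1998
W = 11.8920 / 4.1998 = 2.8316 kW

COP = 4.1998, W = 2.8316 kW


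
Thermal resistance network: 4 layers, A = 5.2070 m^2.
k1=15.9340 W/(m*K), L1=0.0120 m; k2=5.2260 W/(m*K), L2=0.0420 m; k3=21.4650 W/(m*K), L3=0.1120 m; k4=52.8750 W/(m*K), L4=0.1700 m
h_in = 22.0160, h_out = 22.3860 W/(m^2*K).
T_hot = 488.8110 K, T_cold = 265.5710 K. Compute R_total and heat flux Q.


R_conv_in = 1/(22.0160*5.2070) = 0.0087
R_1 = 0.0120/(15.9340*5.2070) = 0.0001
R_2 = 0.0420/(5.2260*5.2070) = 0.0015
R_3 = 0.1120/(21.4650*5.2070) = 0.0010
R_4 = 0.1700/(52.8750*5.2070) = 0.0006
R_conv_out = 1/(22.3860*5.2070) = 0.0086
R_total = 0.0206 K/W
Q = 223.2400 / 0.0206 = 10831.7572 W

R_total = 0.0206 K/W, Q = 10831.7572 W


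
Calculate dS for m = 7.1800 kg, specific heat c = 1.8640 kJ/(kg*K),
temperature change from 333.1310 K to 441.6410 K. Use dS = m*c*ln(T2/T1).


T2/T1 = 1.3257
ln(T2/T1) = 0.2820
dS = 7.1800 * 1.8640 * 0.2820 = 3.7736 kJ/K

3.7736 kJ/K


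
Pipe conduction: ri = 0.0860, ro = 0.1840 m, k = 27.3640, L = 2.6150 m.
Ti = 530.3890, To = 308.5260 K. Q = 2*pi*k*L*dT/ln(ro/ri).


dT = 221.8630 K
ln(ro/ri) = 0.7606
Q = 2*pi*27.3640*2.6150*221.8630 / 0.7606 = 131149.3951 W

131149.3951 W


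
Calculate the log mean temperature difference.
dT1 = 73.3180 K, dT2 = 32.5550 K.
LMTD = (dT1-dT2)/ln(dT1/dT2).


dT1/dT2 = 2.2521
ln(dT1/dT2) = 0.8119
LMTD = 40.7630 / 0.8119 = 50.2085 K

50.2085 K


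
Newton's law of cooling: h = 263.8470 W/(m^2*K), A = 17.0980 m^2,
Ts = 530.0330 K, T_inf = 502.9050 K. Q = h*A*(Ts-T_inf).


dT = 27.1280 K
Q = 263.8470 * 17.0980 * 27.1280 = 122381.3529 W

122381.3529 W


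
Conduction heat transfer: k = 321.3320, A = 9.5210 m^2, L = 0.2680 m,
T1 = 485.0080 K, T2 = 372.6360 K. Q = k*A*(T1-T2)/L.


dT = 112.3720 K
Q = 321.3320 * 9.5210 * 112.3720 / 0.2680 = 1282802.6806 W

1282802.6806 W


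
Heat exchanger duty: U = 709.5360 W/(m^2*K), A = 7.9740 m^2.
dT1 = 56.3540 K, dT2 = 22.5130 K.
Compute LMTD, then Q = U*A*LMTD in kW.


LMTD = 36.8815 K
Q = 709.5360 * 7.9740 * 36.8815 = 208669.6264 W = 208.6696 kW

208.6696 kW


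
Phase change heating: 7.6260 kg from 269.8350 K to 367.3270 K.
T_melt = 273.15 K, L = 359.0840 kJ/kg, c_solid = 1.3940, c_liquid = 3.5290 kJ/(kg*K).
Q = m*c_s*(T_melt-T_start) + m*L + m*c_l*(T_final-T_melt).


Q1 (sensible, solid) = 7.6260 * 1.3940 * 3.3150 = 35.2406 kJ
Q2 (latent) = 7.6260 * 359.0840 = 2738.3746 kJ
Q3 (sensible, liquid) = 7.6260 * 3.5290 * 94.1770 = 2534.5059 kJ
Q_total = 5308.1211 kJ

5308.1211 kJ


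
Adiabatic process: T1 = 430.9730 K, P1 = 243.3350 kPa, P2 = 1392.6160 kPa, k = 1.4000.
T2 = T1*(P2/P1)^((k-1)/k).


(k-1)/k = 0.2857
(P2/P1)^exp = 1.6461
T2 = 430.9730 * 1.6461 = 709.4387 K

709.4387 K


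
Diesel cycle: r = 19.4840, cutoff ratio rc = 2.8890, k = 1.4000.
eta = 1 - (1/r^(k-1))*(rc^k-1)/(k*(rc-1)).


r^(k-1) = 3.2800
rc^k = 4.4162
eta = 0.6062 = 60.6170%

60.6170%


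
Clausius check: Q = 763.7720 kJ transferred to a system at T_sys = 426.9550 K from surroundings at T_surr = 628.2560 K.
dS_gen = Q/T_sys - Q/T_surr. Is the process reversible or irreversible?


dS_sys = 763.7720/426.9550 = 1.7889 kJ/K
dS_surr = -763.7720/628.2560 = -1.2157 kJ/K
dS_gen = 1.7889 - 1.2157 = 0.5732 kJ/K (irreversible)

dS_gen = 0.5732 kJ/K, irreversible


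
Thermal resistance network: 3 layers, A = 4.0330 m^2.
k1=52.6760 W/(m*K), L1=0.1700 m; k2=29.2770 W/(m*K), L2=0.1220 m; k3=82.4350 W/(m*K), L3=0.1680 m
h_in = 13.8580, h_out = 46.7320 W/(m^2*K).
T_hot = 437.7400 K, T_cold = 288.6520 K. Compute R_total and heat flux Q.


R_conv_in = 1/(13.8580*4.0330) = 0.0179
R_1 = 0.1700/(52.6760*4.0330) = 0.0008
R_2 = 0.1220/(29.2770*4.0330) = 0.0010
R_3 = 0.1680/(82.4350*4.0330) = 0.0005
R_conv_out = 1/(46.7320*4.0330) = 0.0053
R_total = 0.0255 K/W
Q = 149.0880 / 0.0255 = 5838.0766 W

R_total = 0.0255 K/W, Q = 5838.0766 W


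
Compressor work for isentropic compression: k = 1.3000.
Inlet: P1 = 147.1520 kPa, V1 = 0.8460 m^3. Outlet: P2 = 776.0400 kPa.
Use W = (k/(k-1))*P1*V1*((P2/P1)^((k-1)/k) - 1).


(k-1)/k = 0.2308
(P2/P1)^exp = 1.4677
W = 4.3333 * 147.1520 * 0.8460 * (1.4677 - 1) = 252.3148 kJ

252.3148 kJ


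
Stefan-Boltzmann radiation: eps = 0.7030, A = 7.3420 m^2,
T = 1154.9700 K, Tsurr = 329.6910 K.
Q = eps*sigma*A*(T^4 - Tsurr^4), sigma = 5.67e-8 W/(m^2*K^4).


T^4 = 1.7794e+12
Tsurr^4 = 1.1815e+10
Q = 0.7030 * 5.67e-8 * 7.3420 * 1.7676e+12 = 517299.9037 W

517299.9037 W


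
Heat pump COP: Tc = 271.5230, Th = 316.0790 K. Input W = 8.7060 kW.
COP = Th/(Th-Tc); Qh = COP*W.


COP = 316.0790 / 44.5560 = 7.0940
Qh = 7.0940 * 8.7060 = 61.7601 kW

COP = 7.0940, Qh = 61.7601 kW


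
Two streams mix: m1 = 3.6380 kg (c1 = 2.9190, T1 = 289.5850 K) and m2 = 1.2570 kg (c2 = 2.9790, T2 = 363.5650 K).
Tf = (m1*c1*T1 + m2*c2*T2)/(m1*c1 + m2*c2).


num = 4436.6030
den = 14.3639
Tf = 308.8712 K

308.8712 K


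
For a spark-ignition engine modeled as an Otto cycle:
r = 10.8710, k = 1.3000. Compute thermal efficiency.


r^(k-1) = 2.0459
eta = 1 - 1/2.0459 = 0.5112 = 51.1214%

51.1214%


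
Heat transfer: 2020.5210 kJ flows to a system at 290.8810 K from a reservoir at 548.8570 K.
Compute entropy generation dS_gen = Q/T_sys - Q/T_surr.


dS_sys = 2020.5210/290.8810 = 6.9462 kJ/K
dS_surr = -2020.5210/548.8570 = -3.6813 kJ/K
dS_gen = 6.9462 - 3.6813 = 3.2649 kJ/K (irreversible)

dS_gen = 3.2649 kJ/K, irreversible


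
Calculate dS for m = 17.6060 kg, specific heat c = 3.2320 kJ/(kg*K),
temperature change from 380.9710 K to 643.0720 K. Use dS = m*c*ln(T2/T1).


T2/T1 = 1.6880
ln(T2/T1) = 0.5235
dS = 17.6060 * 3.2320 * 0.5235 = 29.7904 kJ/K

29.7904 kJ/K


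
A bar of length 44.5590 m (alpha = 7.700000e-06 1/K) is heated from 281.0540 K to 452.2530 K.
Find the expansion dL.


dT = 171.1990 K
dL = 7.700000e-06 * 44.5590 * 171.1990 = 0.058739 m
L_final = 44.617739 m

dL = 0.058739 m


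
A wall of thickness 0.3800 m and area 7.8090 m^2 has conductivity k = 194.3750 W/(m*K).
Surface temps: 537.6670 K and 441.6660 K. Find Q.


dT = 96.0010 K
Q = 194.3750 * 7.8090 * 96.0010 / 0.3800 = 383466.9944 W

383466.9944 W


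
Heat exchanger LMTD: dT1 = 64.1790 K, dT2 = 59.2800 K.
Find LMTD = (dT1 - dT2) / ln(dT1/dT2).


dT1/dT2 = 1.0826
ln(dT1/dT2) = 0.0794
LMTD = 4.8990 / 0.0794 = 61.6971 K

61.6971 K


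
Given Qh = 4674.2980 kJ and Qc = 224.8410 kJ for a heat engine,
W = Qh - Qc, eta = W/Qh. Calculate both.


W = 4674.2980 - 224.8410 = 4449.4570 kJ
eta = 4449.4570 / 4674.2980 = 0.9519 = 95.1898%

W = 4449.4570 kJ, eta = 95.1898%


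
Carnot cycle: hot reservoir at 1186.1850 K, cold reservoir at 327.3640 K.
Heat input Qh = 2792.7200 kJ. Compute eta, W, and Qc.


eta = 1 - 327.3640/1186.1850 = 0.7240
W = 0.7240 * 2792.7200 = 2021.9836 kJ
Qc = 2792.7200 - 2021.9836 = 770.7364 kJ

eta = 72.4019%, W = 2021.9836 kJ, Qc = 770.7364 kJ


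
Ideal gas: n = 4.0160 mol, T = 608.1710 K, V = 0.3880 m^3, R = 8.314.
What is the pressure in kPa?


P = nRT/V = 4.0160 * 8.314 * 608.1710 / 0.3880
= 20306.2361 / 0.3880 = 52335.6601 Pa = 52.3357 kPa

52.3357 kPa


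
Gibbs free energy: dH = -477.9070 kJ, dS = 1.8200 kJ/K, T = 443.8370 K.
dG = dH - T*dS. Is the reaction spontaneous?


T*dS = 443.8370 * 1.8200 = 807.7833 kJ
dG = -477.9070 - 807.7833 = -1285.6903 kJ (spontaneous)

dG = -1285.6903 kJ, spontaneous


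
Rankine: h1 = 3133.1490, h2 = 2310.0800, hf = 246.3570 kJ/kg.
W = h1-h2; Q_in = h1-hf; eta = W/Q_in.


W = 823.0690 kJ/kg
Q_in = 2886.7920 kJ/kg
eta = 0.2851 = 28.5115%

eta = 28.5115%


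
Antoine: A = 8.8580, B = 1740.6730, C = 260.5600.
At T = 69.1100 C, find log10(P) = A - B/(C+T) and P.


C+T = 329.6700
B/(C+T) = 5.2800
log10(P) = 8.8580 - 5.2800 = 3.5780
P = 10^3.5780 = 3784.0188 mmHg

3784.0188 mmHg


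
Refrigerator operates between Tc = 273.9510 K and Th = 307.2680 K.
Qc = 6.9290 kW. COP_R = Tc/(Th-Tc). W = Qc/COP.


COP = 273.9510 / 33.3170 = 8.2226
W = 6.9290 / 8.2226 = 0.8427 kW

COP = 8.2226, W = 0.8427 kW


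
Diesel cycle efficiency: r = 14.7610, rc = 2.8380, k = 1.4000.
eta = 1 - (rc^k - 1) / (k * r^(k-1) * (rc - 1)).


r^(k-1) = 2.9353
rc^k = 4.3074
eta = 0.5621 = 56.2105%

56.2105%


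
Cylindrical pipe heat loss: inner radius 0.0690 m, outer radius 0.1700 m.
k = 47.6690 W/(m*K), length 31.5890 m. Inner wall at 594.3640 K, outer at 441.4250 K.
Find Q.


dT = 152.9390 K
ln(ro/ri) = 0.9017
Q = 2*pi*47.6690*31.5890*152.9390 / 0.9017 = 1604766.5002 W

1604766.5002 W


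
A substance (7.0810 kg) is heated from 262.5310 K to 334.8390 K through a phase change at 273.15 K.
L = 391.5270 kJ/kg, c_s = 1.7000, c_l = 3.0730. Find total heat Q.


Q1 (sensible, solid) = 7.0810 * 1.7000 * 10.6190 = 127.8283 kJ
Q2 (latent) = 7.0810 * 391.5270 = 2772.4027 kJ
Q3 (sensible, liquid) = 7.0810 * 3.0730 * 61.6890 = 1342.3473 kJ
Q_total = 4242.5783 kJ

4242.5783 kJ


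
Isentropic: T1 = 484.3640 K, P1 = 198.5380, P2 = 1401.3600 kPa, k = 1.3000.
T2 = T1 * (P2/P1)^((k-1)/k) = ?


(k-1)/k = 0.2308
(P2/P1)^exp = 1.5698
T2 = 484.3640 * 1.5698 = 760.3737 K

760.3737 K


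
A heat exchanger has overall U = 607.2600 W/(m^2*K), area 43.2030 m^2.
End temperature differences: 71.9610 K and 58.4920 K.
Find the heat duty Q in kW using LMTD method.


LMTD = 64.9941 K
Q = 607.2600 * 43.2030 * 64.9941 = 1705148.7377 W = 1705.1487 kW

1705.1487 kW


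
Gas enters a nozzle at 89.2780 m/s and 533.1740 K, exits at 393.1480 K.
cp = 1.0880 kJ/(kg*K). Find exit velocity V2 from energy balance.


dT = 140.0260 K
2*cp*1000*dT = 304696.5760
V1^2 = 7970.5613
V2 = sqrt(312667.1373) = 559.1665 m/s

559.1665 m/s


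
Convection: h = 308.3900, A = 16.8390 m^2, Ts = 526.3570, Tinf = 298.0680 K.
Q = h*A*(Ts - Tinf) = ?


dT = 228.2890 K
Q = 308.3900 * 16.8390 * 228.2890 = 1185500.0309 W

1185500.0309 W


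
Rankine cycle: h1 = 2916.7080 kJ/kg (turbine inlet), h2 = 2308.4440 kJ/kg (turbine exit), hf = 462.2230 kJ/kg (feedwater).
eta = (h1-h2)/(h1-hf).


W = 608.2640 kJ/kg
Q_in = 2454.4850 kJ/kg
eta = 0.2478 = 24.7817%

eta = 24.7817%


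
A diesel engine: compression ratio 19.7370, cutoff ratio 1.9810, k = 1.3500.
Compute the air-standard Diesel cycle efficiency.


r^(k-1) = 2.8402
rc^k = 2.5165
eta = 0.5968 = 59.6832%

59.6832%


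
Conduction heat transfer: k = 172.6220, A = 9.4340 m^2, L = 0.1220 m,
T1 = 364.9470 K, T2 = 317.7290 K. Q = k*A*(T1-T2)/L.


dT = 47.2180 K
Q = 172.6220 * 9.4340 * 47.2180 / 0.1220 = 630289.0658 W

630289.0658 W


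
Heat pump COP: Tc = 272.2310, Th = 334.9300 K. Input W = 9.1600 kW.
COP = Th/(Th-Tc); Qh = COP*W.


COP = 334.9300 / 62.6990 = 5.3419
Qh = 5.3419 * 9.1600 = 48.9315 kW

COP = 5.3419, Qh = 48.9315 kW


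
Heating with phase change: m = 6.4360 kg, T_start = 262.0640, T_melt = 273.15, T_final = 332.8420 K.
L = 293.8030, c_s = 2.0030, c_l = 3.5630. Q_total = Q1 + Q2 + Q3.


Q1 (sensible, solid) = 6.4360 * 2.0030 * 11.0860 = 142.9130 kJ
Q2 (latent) = 6.4360 * 293.8030 = 1890.9161 kJ
Q3 (sensible, liquid) = 6.4360 * 3.5630 * 59.6920 = 1368.8252 kJ
Q_total = 3402.6543 kJ

3402.6543 kJ


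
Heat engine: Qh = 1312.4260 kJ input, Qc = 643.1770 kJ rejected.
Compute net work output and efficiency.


W = 1312.4260 - 643.1770 = 669.2490 kJ
eta = 669.2490 / 1312.4260 = 0.5099 = 50.9933%

W = 669.2490 kJ, eta = 50.9933%


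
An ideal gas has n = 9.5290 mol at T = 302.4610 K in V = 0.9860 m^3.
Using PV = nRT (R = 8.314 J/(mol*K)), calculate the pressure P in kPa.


P = nRT/V = 9.5290 * 8.314 * 302.4610 / 0.9860
= 23962.2023 / 0.9860 = 24302.4364 Pa = 24.3024 kPa

24.3024 kPa


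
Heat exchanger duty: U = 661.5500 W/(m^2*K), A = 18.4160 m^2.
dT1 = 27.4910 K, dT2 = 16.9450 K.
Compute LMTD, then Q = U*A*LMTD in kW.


LMTD = 21.7944 K
Q = 661.5500 * 18.4160 * 21.7944 = 265523.4019 W = 265.5234 kW

265.5234 kW


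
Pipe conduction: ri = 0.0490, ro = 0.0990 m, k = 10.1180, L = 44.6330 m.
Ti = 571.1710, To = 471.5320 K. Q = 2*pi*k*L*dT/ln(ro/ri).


dT = 99.6390 K
ln(ro/ri) = 0.7033
Q = 2*pi*10.1180*44.6330*99.6390 / 0.7033 = 401994.0654 W

401994.0654 W


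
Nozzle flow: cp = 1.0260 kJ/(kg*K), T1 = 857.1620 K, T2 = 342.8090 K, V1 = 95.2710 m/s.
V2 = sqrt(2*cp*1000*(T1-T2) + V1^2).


dT = 514.3530 K
2*cp*1000*dT = 1055452.3560
V1^2 = 9076.5634
V2 = sqrt(1064528.9194) = 1031.7601 m/s

1031.7601 m/s


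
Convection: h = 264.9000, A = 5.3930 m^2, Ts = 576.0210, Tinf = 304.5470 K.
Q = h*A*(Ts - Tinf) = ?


dT = 271.4740 K
Q = 264.9000 * 5.3930 * 271.4740 = 387829.3038 W

387829.3038 W


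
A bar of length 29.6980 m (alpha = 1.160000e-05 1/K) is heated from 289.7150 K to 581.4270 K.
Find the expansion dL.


dT = 291.7120 K
dL = 1.160000e-05 * 29.6980 * 291.7120 = 0.100494 m
L_final = 29.798494 m

dL = 0.100494 m


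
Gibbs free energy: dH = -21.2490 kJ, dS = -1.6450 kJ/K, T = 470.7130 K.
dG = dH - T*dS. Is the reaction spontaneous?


T*dS = 470.7130 * -1.6450 = -774.3229 kJ
dG = -21.2490 + 774.3229 = 753.0739 kJ (non-spontaneous)

dG = 753.0739 kJ, non-spontaneous


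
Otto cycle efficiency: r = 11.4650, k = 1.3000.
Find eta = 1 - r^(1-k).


r^(k-1) = 2.0788
eta = 1 - 1/2.0788 = 0.5190 = 51.8953%

51.8953%


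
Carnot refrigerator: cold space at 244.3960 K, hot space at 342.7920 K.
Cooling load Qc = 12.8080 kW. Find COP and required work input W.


COP = 244.3960 / 98.3960 = 2.4838
W = 12.8080 / 2.4838 = 5.1566 kW

COP = 2.4838, W = 5.1566 kW


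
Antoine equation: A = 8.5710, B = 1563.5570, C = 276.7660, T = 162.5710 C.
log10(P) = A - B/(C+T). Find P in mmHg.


C+T = 439.3370
B/(C+T) = 3.5589
log10(P) = 8.5710 - 3.5589 = 5.0121
P = 10^5.0121 = 102825.0067 mmHg

102825.0067 mmHg


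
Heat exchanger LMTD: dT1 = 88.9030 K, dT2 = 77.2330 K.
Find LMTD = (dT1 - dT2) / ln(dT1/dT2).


dT1/dT2 = 1.1511
ln(dT1/dT2) = 0.1407
LMTD = 11.6700 / 0.1407 = 82.9312 K

82.9312 K


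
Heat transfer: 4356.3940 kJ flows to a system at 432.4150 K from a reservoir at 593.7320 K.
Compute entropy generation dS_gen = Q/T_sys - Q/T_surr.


dS_sys = 4356.3940/432.4150 = 10.0746 kJ/K
dS_surr = -4356.3940/593.7320 = -7.3373 kJ/K
dS_gen = 10.0746 - 7.3373 = 2.7373 kJ/K (irreversible)

dS_gen = 2.7373 kJ/K, irreversible


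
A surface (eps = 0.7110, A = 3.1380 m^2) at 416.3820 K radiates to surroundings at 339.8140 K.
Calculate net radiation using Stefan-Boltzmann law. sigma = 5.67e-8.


T^4 = 3.0059e+10
Tsurr^4 = 1.3334e+10
Q = 0.7110 * 5.67e-8 * 3.1380 * 1.6724e+10 = 2115.7090 W

2115.7090 W


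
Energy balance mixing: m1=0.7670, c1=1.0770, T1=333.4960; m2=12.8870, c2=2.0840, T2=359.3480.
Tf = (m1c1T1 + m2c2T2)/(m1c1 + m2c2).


num = 9926.3198
den = 27.6826
Tf = 358.5766 K

358.5766 K


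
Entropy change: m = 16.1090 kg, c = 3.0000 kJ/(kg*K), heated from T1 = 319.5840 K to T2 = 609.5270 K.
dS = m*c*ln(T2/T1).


T2/T1 = 1.9073
ln(T2/T1) = 0.6457
dS = 16.1090 * 3.0000 * 0.6457 = 31.2030 kJ/K

31.2030 kJ/K


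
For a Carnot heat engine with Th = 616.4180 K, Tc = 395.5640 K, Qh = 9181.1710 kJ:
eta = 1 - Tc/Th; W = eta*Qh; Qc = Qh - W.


eta = 1 - 395.5640/616.4180 = 0.3583
W = 0.3583 * 9181.1710 = 3289.4859 kJ
Qc = 9181.1710 - 3289.4859 = 5891.6851 kJ

eta = 35.8286%, W = 3289.4859 kJ, Qc = 5891.6851 kJ


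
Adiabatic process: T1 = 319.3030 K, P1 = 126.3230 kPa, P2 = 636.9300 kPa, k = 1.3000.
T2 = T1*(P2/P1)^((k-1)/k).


(k-1)/k = 0.2308
(P2/P1)^exp = 1.4526
T2 = 319.3030 * 1.4526 = 463.8137 K

463.8137 K


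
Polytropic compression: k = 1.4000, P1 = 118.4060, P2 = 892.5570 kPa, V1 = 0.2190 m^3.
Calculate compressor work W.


(k-1)/k = 0.2857
(P2/P1)^exp = 1.7809
W = 3.5000 * 118.4060 * 0.2190 * (1.7809 - 1) = 70.8756 kJ

70.8756 kJ


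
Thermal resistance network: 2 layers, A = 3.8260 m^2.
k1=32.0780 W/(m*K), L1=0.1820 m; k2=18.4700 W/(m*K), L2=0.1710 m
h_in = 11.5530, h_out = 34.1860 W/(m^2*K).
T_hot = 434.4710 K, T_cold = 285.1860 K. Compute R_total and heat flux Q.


R_conv_in = 1/(11.5530*3.8260) = 0.0226
R_1 = 0.1820/(32.0780*3.8260) = 0.0015
R_2 = 0.1710/(18.4700*3.8260) = 0.0024
R_conv_out = 1/(34.1860*3.8260) = 0.0076
R_total = 0.0342 K/W
Q = 149.2850 / 0.0342 = 4368.6619 W

R_total = 0.0342 K/W, Q = 4368.6619 W


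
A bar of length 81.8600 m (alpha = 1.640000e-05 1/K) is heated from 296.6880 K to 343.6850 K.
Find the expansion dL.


dT = 46.9970 K
dL = 1.640000e-05 * 81.8600 * 46.9970 = 0.063094 m
L_final = 81.923094 m

dL = 0.063094 m


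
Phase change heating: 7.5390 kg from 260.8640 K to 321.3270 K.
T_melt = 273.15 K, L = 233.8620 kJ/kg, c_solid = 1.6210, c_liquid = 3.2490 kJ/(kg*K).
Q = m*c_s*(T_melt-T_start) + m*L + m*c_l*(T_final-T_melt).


Q1 (sensible, solid) = 7.5390 * 1.6210 * 12.2860 = 150.1438 kJ
Q2 (latent) = 7.5390 * 233.8620 = 1763.0856 kJ
Q3 (sensible, liquid) = 7.5390 * 3.2490 * 48.1770 = 1180.0576 kJ
Q_total = 3093.2870 kJ

3093.2870 kJ


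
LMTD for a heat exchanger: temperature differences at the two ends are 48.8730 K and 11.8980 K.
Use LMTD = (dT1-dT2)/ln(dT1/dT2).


dT1/dT2 = 4.1077
ln(dT1/dT2) = 1.4129
LMTD = 36.9750 / 1.4129 = 26.1704 K

26.1704 K


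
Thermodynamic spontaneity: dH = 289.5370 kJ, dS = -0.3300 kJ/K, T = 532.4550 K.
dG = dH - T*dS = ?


T*dS = 532.4550 * -0.3300 = -175.7102 kJ
dG = 289.5370 + 175.7102 = 465.2472 kJ (non-spontaneous)

dG = 465.2472 kJ, non-spontaneous


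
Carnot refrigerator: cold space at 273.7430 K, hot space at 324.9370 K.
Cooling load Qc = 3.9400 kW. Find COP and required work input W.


COP = 273.7430 / 51.1940 = 5.3472
W = 3.9400 / 5.3472 = 0.7368 kW

COP = 5.3472, W = 0.7368 kW


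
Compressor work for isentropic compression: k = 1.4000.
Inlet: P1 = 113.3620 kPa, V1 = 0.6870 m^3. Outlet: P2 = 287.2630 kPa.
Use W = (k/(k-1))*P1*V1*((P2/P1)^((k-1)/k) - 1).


(k-1)/k = 0.2857
(P2/P1)^exp = 1.3043
W = 3.5000 * 113.3620 * 0.6870 * (1.3043 - 1) = 82.9437 kJ

82.9437 kJ


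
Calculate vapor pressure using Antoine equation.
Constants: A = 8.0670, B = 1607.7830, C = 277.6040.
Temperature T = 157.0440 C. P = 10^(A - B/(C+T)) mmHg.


C+T = 434.6480
B/(C+T) = 3.6990
log10(P) = 8.0670 - 3.6990 = 4.3680
P = 10^4.3680 = 23332.1025 mmHg

23332.1025 mmHg


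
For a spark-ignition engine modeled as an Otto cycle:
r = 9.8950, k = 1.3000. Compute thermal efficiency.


r^(k-1) = 1.9890
eta = 1 - 1/1.9890 = 0.4972 = 49.7223%

49.7223%


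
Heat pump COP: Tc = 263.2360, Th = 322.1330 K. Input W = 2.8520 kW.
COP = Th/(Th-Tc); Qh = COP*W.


COP = 322.1330 / 58.8970 = 5.4694
Qh = 5.4694 * 2.8520 = 15.5988 kW

COP = 5.4694, Qh = 15.5988 kW


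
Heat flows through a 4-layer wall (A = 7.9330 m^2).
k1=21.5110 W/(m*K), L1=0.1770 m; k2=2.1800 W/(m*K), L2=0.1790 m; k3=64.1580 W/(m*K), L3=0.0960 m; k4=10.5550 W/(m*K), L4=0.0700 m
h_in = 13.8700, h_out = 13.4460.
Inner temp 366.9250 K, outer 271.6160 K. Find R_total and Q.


R_conv_in = 1/(13.8700*7.9330) = 0.0091
R_1 = 0.1770/(21.5110*7.9330) = 0.0010
R_2 = 0.1790/(2.1800*7.9330) = 0.0104
R_3 = 0.0960/(64.1580*7.9330) = 0.0002
R_4 = 0.0700/(10.5550*7.9330) = 0.0008
R_conv_out = 1/(13.4460*7.9330) = 0.0094
R_total = 0.0309 K/W
Q = 95.3090 / 0.0309 = 3086.8693 W

R_total = 0.0309 K/W, Q = 3086.8693 W


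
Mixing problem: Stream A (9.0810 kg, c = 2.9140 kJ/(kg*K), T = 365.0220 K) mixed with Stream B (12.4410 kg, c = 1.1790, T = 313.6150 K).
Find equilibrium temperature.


num = 14259.3103
den = 41.1300
Tf = 346.6890 K

346.6890 K


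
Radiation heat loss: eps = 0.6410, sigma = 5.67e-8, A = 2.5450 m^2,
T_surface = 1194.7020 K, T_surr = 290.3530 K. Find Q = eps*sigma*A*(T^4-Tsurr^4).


T^4 = 2.0372e+12
Tsurr^4 = 7.1073e+09
Q = 0.6410 * 5.67e-8 * 2.5450 * 2.0301e+12 = 187780.0517 W

187780.0517 W


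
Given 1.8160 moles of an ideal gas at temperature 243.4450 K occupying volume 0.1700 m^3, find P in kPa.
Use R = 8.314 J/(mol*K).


P = nRT/V = 1.8160 * 8.314 * 243.4450 / 0.1700
= 3675.5871 / 0.1700 = 21621.1008 Pa = 21.6211 kPa

21.6211 kPa


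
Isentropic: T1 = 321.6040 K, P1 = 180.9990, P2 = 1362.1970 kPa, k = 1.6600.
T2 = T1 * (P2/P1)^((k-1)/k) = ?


(k-1)/k = 0.3976
(P2/P1)^exp = 2.2311
T2 = 321.6040 * 2.2311 = 717.5212 K

717.5212 K


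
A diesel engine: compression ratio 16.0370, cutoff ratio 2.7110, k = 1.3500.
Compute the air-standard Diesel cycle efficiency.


r^(k-1) = 2.6412
rc^k = 3.8435
eta = 0.5339 = 53.3906%

53.3906%


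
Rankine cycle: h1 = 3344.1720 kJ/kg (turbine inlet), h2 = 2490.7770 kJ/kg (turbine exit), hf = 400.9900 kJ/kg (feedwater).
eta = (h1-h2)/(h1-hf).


W = 853.3950 kJ/kg
Q_in = 2943.1820 kJ/kg
eta = 0.2900 = 28.9957%

eta = 28.9957%


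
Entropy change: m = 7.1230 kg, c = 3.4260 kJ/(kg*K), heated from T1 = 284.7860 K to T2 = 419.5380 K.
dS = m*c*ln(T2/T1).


T2/T1 = 1.4732
ln(T2/T1) = 0.3874
dS = 7.1230 * 3.4260 * 0.3874 = 9.4543 kJ/K

9.4543 kJ/K


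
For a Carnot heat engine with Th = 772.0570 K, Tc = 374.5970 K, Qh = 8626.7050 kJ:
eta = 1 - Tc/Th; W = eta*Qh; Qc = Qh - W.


eta = 1 - 374.5970/772.0570 = 0.5148
W = 0.5148 * 8626.7050 = 4441.0842 kJ
Qc = 8626.7050 - 4441.0842 = 4185.6208 kJ

eta = 51.4807%, W = 4441.0842 kJ, Qc = 4185.6208 kJ


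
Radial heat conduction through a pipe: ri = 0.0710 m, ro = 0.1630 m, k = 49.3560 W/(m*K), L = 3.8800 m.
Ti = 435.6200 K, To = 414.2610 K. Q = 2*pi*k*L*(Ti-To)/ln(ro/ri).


dT = 21.3590 K
ln(ro/ri) = 0.8311
Q = 2*pi*49.3560*3.8800*21.3590 / 0.8311 = 30923.9306 W

30923.9306 W


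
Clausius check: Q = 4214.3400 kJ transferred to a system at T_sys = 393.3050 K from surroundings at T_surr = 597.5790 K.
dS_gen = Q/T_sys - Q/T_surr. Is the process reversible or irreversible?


dS_sys = 4214.3400/393.3050 = 10.7152 kJ/K
dS_surr = -4214.3400/597.5790 = -7.0524 kJ/K
dS_gen = 10.7152 - 7.0524 = 3.6628 kJ/K (irreversible)

dS_gen = 3.6628 kJ/K, irreversible


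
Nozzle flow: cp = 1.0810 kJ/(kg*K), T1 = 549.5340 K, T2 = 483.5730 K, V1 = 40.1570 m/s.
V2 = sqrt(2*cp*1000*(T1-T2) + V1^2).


dT = 65.9610 K
2*cp*1000*dT = 142607.6820
V1^2 = 1612.5846
V2 = sqrt(144220.2666) = 379.7634 m/s

379.7634 m/s


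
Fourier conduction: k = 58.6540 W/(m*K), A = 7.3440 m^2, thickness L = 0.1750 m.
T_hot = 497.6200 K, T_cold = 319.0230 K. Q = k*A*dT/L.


dT = 178.5970 K
Q = 58.6540 * 7.3440 * 178.5970 / 0.1750 = 439608.8368 W

439608.8368 W


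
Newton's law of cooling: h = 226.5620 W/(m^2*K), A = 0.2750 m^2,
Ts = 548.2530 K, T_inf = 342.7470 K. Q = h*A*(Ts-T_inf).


dT = 205.5060 K
Q = 226.5620 * 0.2750 * 205.5060 = 12803.9589 W

12803.9589 W


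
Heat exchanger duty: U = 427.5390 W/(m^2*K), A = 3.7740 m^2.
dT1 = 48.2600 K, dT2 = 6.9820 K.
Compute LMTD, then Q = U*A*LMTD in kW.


LMTD = 21.3514 K
Q = 427.5390 * 3.7740 * 21.3514 = 34451.1954 W = 34.4512 kW

34.4512 kW


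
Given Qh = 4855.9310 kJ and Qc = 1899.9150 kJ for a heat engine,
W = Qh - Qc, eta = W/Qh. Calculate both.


W = 4855.9310 - 1899.9150 = 2956.0160 kJ
eta = 2956.0160 / 4855.9310 = 0.6087 = 60.8743%

W = 2956.0160 kJ, eta = 60.8743%


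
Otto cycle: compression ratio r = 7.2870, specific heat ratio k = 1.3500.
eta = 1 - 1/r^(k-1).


r^(k-1) = 2.0040
eta = 1 - 1/2.0040 = 0.5010 = 50.0992%

50.0992%


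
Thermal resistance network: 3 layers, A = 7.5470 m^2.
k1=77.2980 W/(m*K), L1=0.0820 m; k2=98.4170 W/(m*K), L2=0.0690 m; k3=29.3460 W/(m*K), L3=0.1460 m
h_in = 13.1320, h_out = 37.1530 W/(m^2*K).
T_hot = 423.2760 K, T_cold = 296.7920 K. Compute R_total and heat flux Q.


R_conv_in = 1/(13.1320*7.5470) = 0.0101
R_1 = 0.0820/(77.2980*7.5470) = 0.0001
R_2 = 0.0690/(98.4170*7.5470) = 9.2898e-05
R_3 = 0.1460/(29.3460*7.5470) = 0.0007
R_conv_out = 1/(37.1530*7.5470) = 0.0036
R_total = 0.0145 K/W
Q = 126.4840 / 0.0145 = 8693.5499 W

R_total = 0.0145 K/W, Q = 8693.5499 W


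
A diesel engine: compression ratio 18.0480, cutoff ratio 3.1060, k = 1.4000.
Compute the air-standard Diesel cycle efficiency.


r^(k-1) = 3.1811
rc^k = 4.8874
eta = 0.5855 = 58.5517%

58.5517%


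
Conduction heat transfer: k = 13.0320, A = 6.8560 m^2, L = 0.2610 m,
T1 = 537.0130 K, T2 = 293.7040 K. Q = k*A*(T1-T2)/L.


dT = 243.3090 K
Q = 13.0320 * 6.8560 * 243.3090 / 0.2610 = 83291.2820 W

83291.2820 W


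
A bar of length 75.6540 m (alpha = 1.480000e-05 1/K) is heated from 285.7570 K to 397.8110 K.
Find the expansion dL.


dT = 112.0540 K
dL = 1.480000e-05 * 75.6540 * 112.0540 = 0.125465 m
L_final = 75.779465 m

dL = 0.125465 m


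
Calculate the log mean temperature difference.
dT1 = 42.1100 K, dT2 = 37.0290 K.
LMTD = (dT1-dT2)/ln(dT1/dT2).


dT1/dT2 = 1.1372
ln(dT1/dT2) = 0.1286
LMTD = 5.0810 / 0.1286 = 39.5151 K

39.5151 K


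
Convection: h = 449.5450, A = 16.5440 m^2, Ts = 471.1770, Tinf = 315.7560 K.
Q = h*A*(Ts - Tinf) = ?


dT = 155.4210 K
Q = 449.5450 * 16.5440 * 155.4210 = 1155908.3261 W

1155908.3261 W


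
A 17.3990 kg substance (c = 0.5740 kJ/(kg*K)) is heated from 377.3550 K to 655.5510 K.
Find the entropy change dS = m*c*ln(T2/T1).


T2/T1 = 1.7372
ln(T2/T1) = 0.5523
dS = 17.3990 * 0.5740 * 0.5523 = 5.5157 kJ/K

5.5157 kJ/K


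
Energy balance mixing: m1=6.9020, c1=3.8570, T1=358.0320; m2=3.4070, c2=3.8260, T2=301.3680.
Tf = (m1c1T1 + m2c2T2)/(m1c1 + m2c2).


num = 13459.5616
den = 39.6562
Tf = 339.4063 K

339.4063 K


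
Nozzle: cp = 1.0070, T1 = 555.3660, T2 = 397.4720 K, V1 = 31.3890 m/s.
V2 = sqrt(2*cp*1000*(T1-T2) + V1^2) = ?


dT = 157.8940 K
2*cp*1000*dT = 317998.5160
V1^2 = 985.2693
V2 = sqrt(318983.7853) = 564.7865 m/s

564.7865 m/s


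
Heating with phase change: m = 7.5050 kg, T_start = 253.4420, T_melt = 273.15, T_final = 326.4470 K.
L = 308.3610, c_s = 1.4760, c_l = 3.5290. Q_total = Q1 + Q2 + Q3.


Q1 (sensible, solid) = 7.5050 * 1.4760 * 19.7080 = 218.3130 kJ
Q2 (latent) = 7.5050 * 308.3610 = 2314.2493 kJ
Q3 (sensible, liquid) = 7.5050 * 3.5290 * 53.2970 = 1411.5788 kJ
Q_total = 3944.1411 kJ

3944.1411 kJ


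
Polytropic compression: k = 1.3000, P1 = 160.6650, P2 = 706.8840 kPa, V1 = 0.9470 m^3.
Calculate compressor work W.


(k-1)/k = 0.2308
(P2/P1)^exp = 1.4076
W = 4.3333 * 160.6650 * 0.9470 * (1.4076 - 1) = 268.7453 kJ

268.7453 kJ


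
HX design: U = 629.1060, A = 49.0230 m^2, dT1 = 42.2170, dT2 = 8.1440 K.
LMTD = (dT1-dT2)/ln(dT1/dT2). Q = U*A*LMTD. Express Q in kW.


LMTD = 20.7063 K
Q = 629.1060 * 49.0230 * 20.7063 = 638594.5965 W = 638.5946 kW

638.5946 kW


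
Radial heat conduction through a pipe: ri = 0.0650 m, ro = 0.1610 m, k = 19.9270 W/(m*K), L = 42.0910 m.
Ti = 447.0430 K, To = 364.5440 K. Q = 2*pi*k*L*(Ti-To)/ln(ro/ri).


dT = 82.4990 K
ln(ro/ri) = 0.9070
Q = 2*pi*19.9270*42.0910*82.4990 / 0.9070 = 479340.6327 W

479340.6327 W


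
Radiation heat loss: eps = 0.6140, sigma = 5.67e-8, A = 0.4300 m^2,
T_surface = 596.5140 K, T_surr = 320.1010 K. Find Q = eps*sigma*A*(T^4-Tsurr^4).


T^4 = 1.2661e+11
Tsurr^4 = 1.0499e+10
Q = 0.6140 * 5.67e-8 * 0.4300 * 1.1612e+11 = 1738.2375 W

1738.2375 W


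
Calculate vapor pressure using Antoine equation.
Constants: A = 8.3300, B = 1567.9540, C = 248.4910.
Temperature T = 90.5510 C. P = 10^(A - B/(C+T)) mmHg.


C+T = 339.0420
B/(C+T) = 4.6247
log10(P) = 8.3300 - 4.6247 = 3.7053
P = 10^3.7053 = 5073.8769 mmHg

5073.8769 mmHg


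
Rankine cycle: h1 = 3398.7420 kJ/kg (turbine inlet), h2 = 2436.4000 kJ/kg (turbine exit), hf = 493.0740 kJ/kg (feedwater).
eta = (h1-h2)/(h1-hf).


W = 962.3420 kJ/kg
Q_in = 2905.6680 kJ/kg
eta = 0.3312 = 33.1195%

eta = 33.1195%


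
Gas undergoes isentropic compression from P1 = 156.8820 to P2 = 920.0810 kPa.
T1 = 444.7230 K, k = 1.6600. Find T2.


(k-1)/k = 0.3976
(P2/P1)^exp = 2.0205
T2 = 444.7230 * 2.0205 = 898.5444 K

898.5444 K


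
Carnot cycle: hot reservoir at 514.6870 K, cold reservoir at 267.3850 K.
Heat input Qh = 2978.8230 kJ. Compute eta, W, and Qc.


eta = 1 - 267.3850/514.6870 = 0.4805
W = 0.4805 * 2978.8230 = 1431.2949 kJ
Qc = 2978.8230 - 1431.2949 = 1547.5281 kJ

eta = 48.0490%, W = 1431.2949 kJ, Qc = 1547.5281 kJ


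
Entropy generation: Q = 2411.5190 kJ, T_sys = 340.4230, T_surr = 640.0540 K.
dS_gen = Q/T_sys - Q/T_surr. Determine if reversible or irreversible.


dS_sys = 2411.5190/340.4230 = 7.0839 kJ/K
dS_surr = -2411.5190/640.0540 = -3.7677 kJ/K
dS_gen = 7.0839 - 3.7677 = 3.3162 kJ/K (irreversible)

dS_gen = 3.3162 kJ/K, irreversible


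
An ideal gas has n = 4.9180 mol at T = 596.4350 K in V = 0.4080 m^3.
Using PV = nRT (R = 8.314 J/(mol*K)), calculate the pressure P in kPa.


P = nRT/V = 4.9180 * 8.314 * 596.4350 / 0.4080
= 24387.1846 / 0.4080 = 59772.5112 Pa = 59.7725 kPa

59.7725 kPa


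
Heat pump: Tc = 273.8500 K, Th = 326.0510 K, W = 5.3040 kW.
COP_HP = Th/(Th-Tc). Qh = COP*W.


COP = 326.0510 / 52.2010 = 6.2461
Qh = 6.2461 * 5.3040 = 33.1291 kW

COP = 6.2461, Qh = 33.1291 kW


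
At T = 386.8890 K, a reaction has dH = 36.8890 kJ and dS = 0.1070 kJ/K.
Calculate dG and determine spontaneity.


T*dS = 386.8890 * 0.1070 = 41.3971 kJ
dG = 36.8890 - 41.3971 = -4.5081 kJ (spontaneous)

dG = -4.5081 kJ, spontaneous


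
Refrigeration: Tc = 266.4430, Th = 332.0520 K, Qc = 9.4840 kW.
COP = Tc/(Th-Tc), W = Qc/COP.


COP = 266.4430 / 65.6090 = 4.0611
W = 9.4840 / 4.0611 = 2.3353 kW

COP = 4.0611, W = 2.3353 kW


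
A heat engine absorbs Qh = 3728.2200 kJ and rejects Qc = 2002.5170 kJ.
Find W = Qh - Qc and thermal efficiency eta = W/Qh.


W = 3728.2200 - 2002.5170 = 1725.7030 kJ
eta = 1725.7030 / 3728.2200 = 0.4629 = 46.2876%

W = 1725.7030 kJ, eta = 46.2876%


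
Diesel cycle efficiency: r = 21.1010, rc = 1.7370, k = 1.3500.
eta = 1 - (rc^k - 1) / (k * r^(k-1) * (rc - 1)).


r^(k-1) = 2.9074
rc^k = 2.1073
eta = 0.6172 = 61.7207%

61.7207%


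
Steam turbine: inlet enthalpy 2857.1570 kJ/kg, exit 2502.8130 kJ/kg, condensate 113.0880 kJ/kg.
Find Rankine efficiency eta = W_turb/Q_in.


W = 354.3440 kJ/kg
Q_in = 2744.0690 kJ/kg
eta = 0.1291 = 12.9131%

eta = 12.9131%


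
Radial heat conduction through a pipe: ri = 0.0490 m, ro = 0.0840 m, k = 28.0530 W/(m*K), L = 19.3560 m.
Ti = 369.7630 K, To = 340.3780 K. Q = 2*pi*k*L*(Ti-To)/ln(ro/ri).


dT = 29.3850 K
ln(ro/ri) = 0.5390
Q = 2*pi*28.0530*19.3560*29.3850 / 0.5390 = 186000.6847 W

186000.6847 W


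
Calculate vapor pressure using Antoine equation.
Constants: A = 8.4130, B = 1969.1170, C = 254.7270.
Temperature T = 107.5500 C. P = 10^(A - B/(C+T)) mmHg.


C+T = 362.2770
B/(C+T) = 5.4354
log10(P) = 8.4130 - 5.4354 = 2.9776
P = 10^2.9776 = 949.7502 mmHg

949.7502 mmHg


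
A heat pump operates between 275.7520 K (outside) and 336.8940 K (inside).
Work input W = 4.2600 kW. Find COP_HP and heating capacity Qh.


COP = 336.8940 / 61.1420 = 5.5100
Qh = 5.5100 * 4.2600 = 23.4727 kW

COP = 5.5100, Qh = 23.4727 kW


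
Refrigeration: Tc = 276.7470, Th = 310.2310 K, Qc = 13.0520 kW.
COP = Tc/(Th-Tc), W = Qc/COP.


COP = 276.7470 / 33.4840 = 8.2651
W = 13.0520 / 8.2651 = 1.5792 kW

COP = 8.2651, W = 1.5792 kW


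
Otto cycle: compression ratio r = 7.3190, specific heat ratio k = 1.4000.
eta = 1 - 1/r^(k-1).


r^(k-1) = 2.2171
eta = 1 - 1/2.2171 = 0.5490 = 54.8956%

54.8956%


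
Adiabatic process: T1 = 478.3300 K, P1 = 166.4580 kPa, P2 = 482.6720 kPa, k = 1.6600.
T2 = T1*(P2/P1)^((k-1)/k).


(k-1)/k = 0.3976
(P2/P1)^exp = 1.5270
T2 = 478.3300 * 1.5270 = 730.3861 K

730.3861 K


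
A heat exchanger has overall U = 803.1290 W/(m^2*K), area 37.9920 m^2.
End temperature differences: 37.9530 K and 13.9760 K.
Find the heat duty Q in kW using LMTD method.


LMTD = 24.0008 K
Q = 803.1290 * 37.9920 * 24.0008 = 732324.8740 W = 732.3249 kW

732.3249 kW


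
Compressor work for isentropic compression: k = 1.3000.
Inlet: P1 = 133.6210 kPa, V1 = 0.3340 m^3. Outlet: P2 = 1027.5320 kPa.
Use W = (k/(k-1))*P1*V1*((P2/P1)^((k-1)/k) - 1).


(k-1)/k = 0.2308
(P2/P1)^exp = 1.6012
W = 4.3333 * 133.6210 * 0.3340 * (1.6012 - 1) = 116.2669 kJ

116.2669 kJ


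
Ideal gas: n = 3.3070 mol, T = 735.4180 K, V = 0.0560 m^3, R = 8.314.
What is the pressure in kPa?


P = nRT/V = 3.3070 * 8.314 * 735.4180 / 0.0560
= 20219.8752 / 0.0560 = 361069.1998 Pa = 361.0692 kPa

361.0692 kPa


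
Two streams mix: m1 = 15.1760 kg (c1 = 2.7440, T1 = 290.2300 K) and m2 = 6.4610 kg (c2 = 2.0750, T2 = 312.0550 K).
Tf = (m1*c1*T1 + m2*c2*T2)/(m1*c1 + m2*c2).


num = 16269.6204
den = 55.0495
Tf = 295.5452 K

295.5452 K


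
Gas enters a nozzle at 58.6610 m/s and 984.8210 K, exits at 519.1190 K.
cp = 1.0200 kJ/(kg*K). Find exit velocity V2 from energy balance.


dT = 465.7020 K
2*cp*1000*dT = 950032.0800
V1^2 = 3441.1129
V2 = sqrt(953473.1929) = 976.4595 m/s

976.4595 m/s


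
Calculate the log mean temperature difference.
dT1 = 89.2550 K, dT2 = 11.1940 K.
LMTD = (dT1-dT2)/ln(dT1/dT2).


dT1/dT2 = 7.9735
ln(dT1/dT2) = 2.0761
LMTD = 78.0610 / 2.0761 = 37.5995 K

37.5995 K


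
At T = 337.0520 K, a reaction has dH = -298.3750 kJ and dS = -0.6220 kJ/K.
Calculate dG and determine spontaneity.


T*dS = 337.0520 * -0.6220 = -209.6463 kJ
dG = -298.3750 + 209.6463 = -88.7287 kJ (spontaneous)

dG = -88.7287 kJ, spontaneous


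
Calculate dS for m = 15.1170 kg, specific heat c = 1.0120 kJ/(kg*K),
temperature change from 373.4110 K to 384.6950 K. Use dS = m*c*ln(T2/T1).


T2/T1 = 1.0302
ln(T2/T1) = 0.0298
dS = 15.1170 * 1.0120 * 0.0298 = 0.4555 kJ/K

0.4555 kJ/K


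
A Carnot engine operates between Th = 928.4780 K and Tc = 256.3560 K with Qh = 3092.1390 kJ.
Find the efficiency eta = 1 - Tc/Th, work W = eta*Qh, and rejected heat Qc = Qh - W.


eta = 1 - 256.3560/928.4780 = 0.7239
W = 0.7239 * 3092.1390 = 2238.3887 kJ
Qc = 3092.1390 - 2238.3887 = 853.7503 kJ

eta = 72.3897%, W = 2238.3887 kJ, Qc = 853.7503 kJ


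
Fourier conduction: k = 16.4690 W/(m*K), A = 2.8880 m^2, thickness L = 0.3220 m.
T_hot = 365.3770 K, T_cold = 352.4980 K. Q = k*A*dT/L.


dT = 12.8790 K
Q = 16.4690 * 2.8880 * 12.8790 / 0.3220 = 1902.3512 W

1902.3512 W


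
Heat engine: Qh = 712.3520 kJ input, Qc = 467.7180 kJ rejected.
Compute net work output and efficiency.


W = 712.3520 - 467.7180 = 244.6340 kJ
eta = 244.6340 / 712.3520 = 0.3434 = 34.3417%

W = 244.6340 kJ, eta = 34.3417%


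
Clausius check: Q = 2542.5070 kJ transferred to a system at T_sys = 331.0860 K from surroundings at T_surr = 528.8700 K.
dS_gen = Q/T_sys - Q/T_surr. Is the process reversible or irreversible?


dS_sys = 2542.5070/331.0860 = 7.6793 kJ/K
dS_surr = -2542.5070/528.8700 = -4.8074 kJ/K
dS_gen = 7.6793 - 4.8074 = 2.8719 kJ/K (irreversible)

dS_gen = 2.8719 kJ/K, irreversible


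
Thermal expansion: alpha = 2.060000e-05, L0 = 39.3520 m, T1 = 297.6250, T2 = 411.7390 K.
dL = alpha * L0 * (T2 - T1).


dT = 114.1140 K
dL = 2.060000e-05 * 39.3520 * 114.1140 = 0.092507 m
L_final = 39.444507 m

dL = 0.092507 m


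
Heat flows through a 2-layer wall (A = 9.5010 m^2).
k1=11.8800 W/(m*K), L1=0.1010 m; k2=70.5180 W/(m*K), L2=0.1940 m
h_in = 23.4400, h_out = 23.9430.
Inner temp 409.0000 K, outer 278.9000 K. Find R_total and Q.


R_conv_in = 1/(23.4400*9.5010) = 0.0045
R_1 = 0.1010/(11.8800*9.5010) = 0.0009
R_2 = 0.1940/(70.5180*9.5010) = 0.0003
R_conv_out = 1/(23.9430*9.5010) = 0.0044
R_total = 0.0101 K/W
Q = 130.1000 / 0.0101 = 12918.7987 W

R_total = 0.0101 K/W, Q = 12918.7987 W


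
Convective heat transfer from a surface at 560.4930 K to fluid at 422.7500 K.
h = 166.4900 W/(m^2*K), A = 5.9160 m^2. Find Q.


dT = 137.7430 K
Q = 166.4900 * 5.9160 * 137.7430 = 135670.6345 W

135670.6345 W


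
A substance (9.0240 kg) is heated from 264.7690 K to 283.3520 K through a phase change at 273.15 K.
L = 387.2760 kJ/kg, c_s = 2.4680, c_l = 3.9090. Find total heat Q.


Q1 (sensible, solid) = 9.0240 * 2.4680 * 8.3810 = 186.6552 kJ
Q2 (latent) = 9.0240 * 387.2760 = 3494.7786 kJ
Q3 (sensible, liquid) = 9.0240 * 3.9090 * 10.2020 = 359.8737 kJ
Q_total = 4041.3075 kJ

4041.3075 kJ


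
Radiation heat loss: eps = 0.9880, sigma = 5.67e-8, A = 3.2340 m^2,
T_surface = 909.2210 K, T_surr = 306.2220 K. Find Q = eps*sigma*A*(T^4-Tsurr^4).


T^4 = 6.8340e+11
Tsurr^4 = 8.7932e+09
Q = 0.9880 * 5.67e-8 * 3.2340 * 6.7461e+11 = 122217.5705 W

122217.5705 W


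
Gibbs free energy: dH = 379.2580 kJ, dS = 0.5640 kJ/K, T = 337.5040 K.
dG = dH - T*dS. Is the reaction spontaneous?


T*dS = 337.5040 * 0.5640 = 190.3523 kJ
dG = 379.2580 - 190.3523 = 188.9057 kJ (non-spontaneous)

dG = 188.9057 kJ, non-spontaneous


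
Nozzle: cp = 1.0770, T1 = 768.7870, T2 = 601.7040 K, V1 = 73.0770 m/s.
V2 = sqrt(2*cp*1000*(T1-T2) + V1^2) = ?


dT = 167.0830 K
2*cp*1000*dT = 359896.7820
V1^2 = 5340.2479
V2 = sqrt(365237.0299) = 604.3484 m/s

604.3484 m/s


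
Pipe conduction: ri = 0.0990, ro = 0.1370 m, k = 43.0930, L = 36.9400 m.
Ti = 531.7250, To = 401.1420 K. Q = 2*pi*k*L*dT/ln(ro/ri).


dT = 130.5830 K
ln(ro/ri) = 0.3249
Q = 2*pi*43.0930*36.9400*130.5830 / 0.3249 = 4020429.5152 W

4020429.5152 W


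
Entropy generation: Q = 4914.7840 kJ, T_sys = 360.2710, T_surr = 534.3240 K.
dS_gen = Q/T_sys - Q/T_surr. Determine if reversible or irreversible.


dS_sys = 4914.7840/360.2710 = 13.6419 kJ/K
dS_surr = -4914.7840/534.3240 = -9.1981 kJ/K
dS_gen = 13.6419 - 9.1981 = 4.4438 kJ/K (irreversible)

dS_gen = 4.4438 kJ/K, irreversible


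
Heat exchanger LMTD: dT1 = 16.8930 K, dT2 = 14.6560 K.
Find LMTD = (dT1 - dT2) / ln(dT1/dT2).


dT1/dT2 = 1.1526
ln(dT1/dT2) = 0.1420
LMTD = 2.2370 / 0.1420 = 15.7480 K

15.7480 K


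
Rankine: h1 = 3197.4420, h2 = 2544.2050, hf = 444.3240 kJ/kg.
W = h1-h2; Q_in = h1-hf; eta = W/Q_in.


W = 653.2370 kJ/kg
Q_in = 2753.1180 kJ/kg
eta = 0.2373 = 23.7272%

eta = 23.7272%


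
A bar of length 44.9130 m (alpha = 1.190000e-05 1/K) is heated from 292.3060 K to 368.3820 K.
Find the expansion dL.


dT = 76.0760 K
dL = 1.190000e-05 * 44.9130 * 76.0760 = 0.040660 m
L_final = 44.953660 m

dL = 0.040660 m


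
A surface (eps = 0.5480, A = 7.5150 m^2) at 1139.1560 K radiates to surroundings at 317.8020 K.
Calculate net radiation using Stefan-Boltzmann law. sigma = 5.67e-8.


T^4 = 1.6840e+12
Tsurr^4 = 1.0201e+10
Q = 0.5480 * 5.67e-8 * 7.5150 * 1.6738e+12 = 390828.8992 W

390828.8992 W


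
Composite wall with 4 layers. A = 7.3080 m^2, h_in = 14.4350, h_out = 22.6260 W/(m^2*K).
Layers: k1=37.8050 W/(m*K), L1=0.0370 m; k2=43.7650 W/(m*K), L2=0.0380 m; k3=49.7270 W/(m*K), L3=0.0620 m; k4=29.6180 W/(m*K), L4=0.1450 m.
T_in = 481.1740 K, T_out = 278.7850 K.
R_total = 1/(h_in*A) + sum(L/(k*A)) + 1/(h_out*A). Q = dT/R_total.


R_conv_in = 1/(14.4350*7.3080) = 0.0095
R_1 = 0.0370/(37.8050*7.3080) = 0.0001
R_2 = 0.0380/(43.7650*7.3080) = 0.0001
R_3 = 0.0620/(49.7270*7.3080) = 0.0002
R_4 = 0.1450/(29.6180*7.3080) = 0.0007
R_conv_out = 1/(22.6260*7.3080) = 0.0060
R_total = 0.0166 K/W
Q = 202.3890 / 0.0166 = 12177.0853 W

R_total = 0.0166 K/W, Q = 12177.0853 W
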